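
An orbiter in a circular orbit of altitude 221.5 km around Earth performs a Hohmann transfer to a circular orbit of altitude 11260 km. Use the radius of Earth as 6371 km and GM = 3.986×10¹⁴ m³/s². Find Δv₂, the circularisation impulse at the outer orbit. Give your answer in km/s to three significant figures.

Δv ≈ 1.25 km/s

r₁ = 6371 + 221.5 = 6592.5 km = 6.5925×10⁶ m.
r₂ = 6371 + 11260 = 17631 km = 1.7631×10⁷ m.
Transfer ellipse a_t = (r₁ + r₂)/2 = 1.211×10⁷ m.
At r₁: circular v_c1 = √(μ/r₁) = 7776 m/s; transfer-perigee v_p = √[μ(2/r₁ − 1/a_t)] = 9382 m/s.
At r₂: circular v_c2 = √(μ/r₂) = 4755 m/s; transfer-apogee v_a = √[μ(2/r₂ − 1/a_t)] = 3508 m/s.
Δv₂ = v_c2 − v_a = 1247 m/s.
= 1.247 km/s.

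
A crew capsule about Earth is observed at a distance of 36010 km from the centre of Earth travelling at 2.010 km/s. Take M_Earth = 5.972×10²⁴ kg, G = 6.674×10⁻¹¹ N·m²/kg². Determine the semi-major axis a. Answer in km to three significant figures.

a ≈ 22000 km

μ = GM = 6.674×10⁻¹¹ × 5.972×10²⁴ = 3.986×10¹⁴ m³/s².
r = 3.601×10⁷ m.
Specific orbital energy ε = v²/2 − μ/r = (2010)²/2 − 3.986×10¹⁴/3.601×10⁷ = -9.048×10⁶ J/kg.
Since ε = −μ/(2a), a = −μ/(2ε) = 2.202×10⁷ m = 22025 km.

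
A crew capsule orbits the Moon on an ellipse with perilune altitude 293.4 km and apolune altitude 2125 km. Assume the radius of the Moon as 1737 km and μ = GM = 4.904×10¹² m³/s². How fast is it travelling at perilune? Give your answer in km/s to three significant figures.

r_p = 1737 + 293.4 = 2030.4 km = 2.0304×10⁶ m.
r_a = 1737 + 2125 = 3862.0 km = 3.8620×10⁶ m.
Semi-major axis a = (r_p + r_a)/2 = 2946.2 km = 2.946×10⁶ m.
Vis-viva: v² = μ(2/r − 1/a) = 4.904×10¹² × (9.850×10⁻⁷ − 3.394×10⁻⁷) = 3.166×10⁶ m²/s².
v = 1779 m/s = 1.779 km/s.

v ≈ 1.78 km/s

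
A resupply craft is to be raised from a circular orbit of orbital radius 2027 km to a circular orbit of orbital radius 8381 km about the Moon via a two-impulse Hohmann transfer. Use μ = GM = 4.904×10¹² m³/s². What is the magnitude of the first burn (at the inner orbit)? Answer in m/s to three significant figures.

Δv ≈ 418 m/s

r₁ = 2027 km = 2.027×10⁶ m.
r₂ = 8381 km = 8.381×10⁶ m.
Transfer ellipse a_t = (r₁ + r₂)/2 = 5.204×10⁶ m.
At r₁: circular v_c1 = √(μ/r₁) = 1555 m/s; transfer-perilune v_p = √[μ(2/r₁ − 1/a_t)] = 1974 m/s.
Δv₁ = v_p − v_c1 = 418.5 m/s.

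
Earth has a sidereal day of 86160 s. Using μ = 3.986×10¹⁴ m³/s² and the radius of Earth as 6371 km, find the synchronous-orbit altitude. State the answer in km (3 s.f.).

h_sync ≈ 35800 km

A synchronous orbit has period T, so by Kepler's third law a = (μT²/4π²)^(1/3).
μT²/4π² = 3.986×10¹⁴ × (8.616×10⁴)² / 39.48 = 7.495×10²² m³.
a = 4.216×10⁷ m = 42163 km.
Altitude h = a − R = 42163 − 6371 = 35792 km.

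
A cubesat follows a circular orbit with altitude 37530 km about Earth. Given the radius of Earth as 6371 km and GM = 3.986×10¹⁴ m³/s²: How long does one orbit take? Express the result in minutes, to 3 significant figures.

T ≈ 1530 minutes

r = 6371 + 37530 = 43901 km = 4.3901×10⁷ m.
Kepler's third law: T = 2π√(r³/μ) = 2π√((4.390×10⁷)³ / 3.986×10¹⁴).
r³/μ = 2.123×10⁸ s², so T = 2π × 1.457×10⁴ = 9.154×10⁴ s.
Converting: 9.154×10⁴ s ÷ 60.00 = 1526 minutes.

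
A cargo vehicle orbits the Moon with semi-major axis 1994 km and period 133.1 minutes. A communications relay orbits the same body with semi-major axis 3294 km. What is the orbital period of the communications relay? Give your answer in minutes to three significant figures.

T₂ ≈ 283 minutes

Kepler's third law: T² ∝ a³, so T₂ = T₁ (a₂/a₁)^(3/2).
a₂/a₁ = 1.652, (a₂/a₁)^(3/2) = 2.123.
T₂ = 133.1 × 2.123 = 282.6 minutes.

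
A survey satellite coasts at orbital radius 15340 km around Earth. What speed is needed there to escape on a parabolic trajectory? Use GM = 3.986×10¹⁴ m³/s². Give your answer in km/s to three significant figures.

r = 15340 km = 1.534×10⁷ m.
Escape speed v_esc = √(2μ/r) = √(2 × 3.986×10¹⁴ / 1.534×10⁷) = √(5.197×10⁷) = 7209 m/s.
= 7.209 km/s.

v_esc ≈ 7.21 km/s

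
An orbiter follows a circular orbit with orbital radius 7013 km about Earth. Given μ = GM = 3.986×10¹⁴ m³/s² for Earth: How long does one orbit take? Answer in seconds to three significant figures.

T ≈ 5840 seconds

r = 7013 km = 7.013×10⁶ m.
Kepler's third law: T = 2π√(r³/μ) = 2π√((7.013×10⁶)³ / 3.986×10¹⁴).
r³/μ = 8.653×10⁵ s², so T = 2π × 9.302×10² = 5.845×10³ s.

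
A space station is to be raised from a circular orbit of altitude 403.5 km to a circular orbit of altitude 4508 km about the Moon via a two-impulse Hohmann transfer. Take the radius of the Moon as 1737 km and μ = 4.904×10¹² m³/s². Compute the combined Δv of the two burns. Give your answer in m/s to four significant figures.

Δv_total ≈ 586.7 m/s

r₁ = 1737 + 403.5 = 2140.5 km = 2.1405×10⁶ m.
r₂ = 1737 + 4508 = 6245.0 km = 6.2450×10⁶ m.
Transfer ellipse a_t = (r₁ + r₂)/2 = 4.193×10⁶ m.
At r₁: circular v_c1 = √(μ/r₁) = 1514 m/s; transfer-perilune v_p = √[μ(2/r₁ − 1/a_t)] = 1847 m/s.
Δv₁ = v_p − v_c1 = 333.7 m/s.
At r₂: circular v_c2 = √(μ/r₂) = 886.2 m/s; transfer-apolune v_a = √[μ(2/r₂ − 1/a_t)] = 633.2 m/s.
Δv₂ = v_c2 − v_a = 253.0 m/s.
Total Δv = Δv₁ + Δv₂ = 586.7 m/s.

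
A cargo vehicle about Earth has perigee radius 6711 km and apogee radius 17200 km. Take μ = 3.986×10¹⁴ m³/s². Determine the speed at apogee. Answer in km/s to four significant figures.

Semi-major axis a = (r_p + r_a)/2 = 11956 km = 1.196×10⁷ m.
Vis-viva: v² = μ(2/r − 1/a) = 3.986×10¹⁴ × (1.163×10⁻⁷ − 8.364×10⁻⁸) = 1.301×10⁷ m²/s².
v = 3607 m/s = 3.607 km/s.

v ≈ 3.607 km/s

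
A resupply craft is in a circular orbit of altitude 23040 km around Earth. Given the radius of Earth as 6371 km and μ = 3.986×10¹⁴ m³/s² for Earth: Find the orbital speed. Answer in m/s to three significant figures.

v ≈ 3680 m/s

r = 6371 + 23040 = 29411 km = 2.9411×10⁷ m.
For a circular orbit v = √(μ/r) = √(3.986×10¹⁴ / 2.941×10⁷) = √(1.355×10⁷) = 3681 m/s.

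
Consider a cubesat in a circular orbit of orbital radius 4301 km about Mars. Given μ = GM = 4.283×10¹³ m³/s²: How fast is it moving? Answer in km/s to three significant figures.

v ≈ 3.16 km/s

r = 4301 km = 4.301×10⁶ m.
For a circular orbit v = √(μ/r) = √(4.283×10¹³ / 4.301×10⁶) = √(9.958×10⁶) = 3156 m/s.
That is 3.156 km/s.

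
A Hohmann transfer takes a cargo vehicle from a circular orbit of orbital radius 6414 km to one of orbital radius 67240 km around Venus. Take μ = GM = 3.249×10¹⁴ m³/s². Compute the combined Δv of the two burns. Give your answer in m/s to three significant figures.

Δv_total ≈ 3780 m/s

r₁ = 6414 km = 6.414×10⁶ m.
r₂ = 67240 km = 6.724×10⁷ m.
Transfer ellipse a_t = (r₁ + r₂)/2 = 3.683×10⁷ m.
At r₁: circular v_c1 = √(μ/r₁) = 7117 m/s; transfer-periapsis v_p = √[μ(2/r₁ − 1/a_t)] = 9617 m/s.
Δv₁ = v_p − v_c1 = 2500 m/s.
At r₂: circular v_c2 = √(μ/r₂) = 2198 m/s; transfer-apoapsis v_a = √[μ(2/r₂ − 1/a_t)] = 917.4 m/s.
Δv₂ = v_c2 − v_a = 1281 m/s.
Total Δv = Δv₁ + Δv₂ = 3781 m/s.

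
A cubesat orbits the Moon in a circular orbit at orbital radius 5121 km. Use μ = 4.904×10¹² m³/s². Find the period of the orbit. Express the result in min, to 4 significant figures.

r = 5121 km = 5.121×10⁶ m.
Kepler's third law: T = 2π√(r³/μ) = 2π√((5.121×10⁶)³ / 4.904×10¹²).
r³/μ = 2.739×10⁷ s², so T = 2π × 5.233×10³ = 3.288×10⁴ s.
Converting: 3.288×10⁴ s ÷ 60.00 = 548.0 min.

T ≈ 548.0 min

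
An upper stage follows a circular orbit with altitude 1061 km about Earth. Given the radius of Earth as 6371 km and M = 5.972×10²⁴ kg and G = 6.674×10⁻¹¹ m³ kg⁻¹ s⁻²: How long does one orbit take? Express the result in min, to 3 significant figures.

μ = GM = 6.674×10⁻¹¹ × 5.972×10²⁴ = 3.986×10¹⁴ m³/s².
r = 6371 + 1061 = 7432.0 km = 7.4320×10⁶ m.
Kepler's third law: T = 2π√(r³/μ) = 2π√((7.432×10⁶)³ / 3.986×10¹⁴).
r³/μ = 1.030×10⁶ s², so T = 2π × 1.015×10³ = 6.377×10³ s.
Converting: 6.377×10³ s ÷ 60.00 = 106.3 min.

T ≈ 106 min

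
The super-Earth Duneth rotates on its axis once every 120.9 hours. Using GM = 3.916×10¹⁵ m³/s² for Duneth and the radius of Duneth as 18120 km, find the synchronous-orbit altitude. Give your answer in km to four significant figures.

T = 120.9 hours = 4.352×10⁵ s.
A synchronous orbit has period T, so by Kepler's third law a = (μT²/4π²)^(1/3).
μT²/4π² = 3.916×10¹⁵ × (4.352×10⁵)² / 39.48 = 1.879×10²⁵ m³.
a = 2.659×10⁸ m = 2.6586×10⁵ km.
Altitude h = a − R = 2.6586×10⁵ − 18120 = 2.4774×10⁵ km.

h_sync ≈ 2.477×10⁵ km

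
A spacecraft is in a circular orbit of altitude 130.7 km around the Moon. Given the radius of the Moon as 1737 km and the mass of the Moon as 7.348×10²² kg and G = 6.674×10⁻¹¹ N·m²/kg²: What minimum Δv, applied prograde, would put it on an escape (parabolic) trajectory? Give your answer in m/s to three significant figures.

Δv ≈ 671 m/s

μ = GM = 6.674×10⁻¹¹ × 7.348×10²² = 4.904×10¹² m³/s².
r = 1737 + 130.7 = 1867.7 km = 1.8677×10⁶ m.
Circular speed v_c = √(μ/r) = 1620 m/s.
Escape speed v_esc = √(2μ/r) = √2 × v_c = 2292 m/s.
Δv = v_esc − v_c = 671.2 m/s.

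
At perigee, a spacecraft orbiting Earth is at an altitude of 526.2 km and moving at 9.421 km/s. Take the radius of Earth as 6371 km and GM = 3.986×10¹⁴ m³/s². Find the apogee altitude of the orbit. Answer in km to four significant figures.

apogee altitude ≈ 16450 km

r_p = 6371 + 526.2 = 6897.2 km = 6.897×10⁶ m.
Specific energy ε = v²/2 − μ/r = -1.341×10⁷ J/kg, so a = −μ/(2ε) = 1.486×10⁷ m.
The apsides satisfy r_p + r_a = 2a, so the apogee radius is 2a − r_p = 2.282×10⁷ m = 22818 km.
Apogee altitude = 22818 − 6371 = 16447 km.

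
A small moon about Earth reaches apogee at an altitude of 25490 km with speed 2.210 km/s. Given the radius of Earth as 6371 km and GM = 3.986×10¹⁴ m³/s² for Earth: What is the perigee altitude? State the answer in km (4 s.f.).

perigee altitude ≈ 1357 km

r_a = 6371 + 25490 = 31861 km = 3.186×10⁷ m.
Specific energy ε = v²/2 − μ/r = -1.007×10⁷ J/kg, so a = −μ/(2ε) = 1.979×10⁷ m.
The apsides satisfy r_p + r_a = 2a, so the perigee radius is 2a − r_a = 7.728×10⁶ m = 7727.6 km.
Perigee altitude = 7727.6 − 6371 = 1356.6 km.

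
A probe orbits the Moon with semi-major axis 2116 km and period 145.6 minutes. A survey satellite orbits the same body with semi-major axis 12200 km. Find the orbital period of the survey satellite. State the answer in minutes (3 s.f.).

Kepler's third law: T² ∝ a³, so T₂ = T₁ (a₂/a₁)^(3/2).
a₂/a₁ = 5.766, (a₂/a₁)^(3/2) = 13.84.
T₂ = 145.6 × 13.84 = 2016 minutes.

T₂ ≈ 2020 minutes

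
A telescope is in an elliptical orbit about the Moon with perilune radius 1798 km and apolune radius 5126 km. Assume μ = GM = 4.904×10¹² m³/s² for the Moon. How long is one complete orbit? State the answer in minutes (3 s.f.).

T ≈ 305 minutes

Semi-major axis a = (r_p + r_a)/2 = (1798.0 + 5126.0)/2 = 3462.0 km = 3.462×10⁶ m.
By Kepler's third law T = 2π√(a³/μ) = 2π × 2.909×10³ = 1.828×10⁴ s.
= 304.6 minutes.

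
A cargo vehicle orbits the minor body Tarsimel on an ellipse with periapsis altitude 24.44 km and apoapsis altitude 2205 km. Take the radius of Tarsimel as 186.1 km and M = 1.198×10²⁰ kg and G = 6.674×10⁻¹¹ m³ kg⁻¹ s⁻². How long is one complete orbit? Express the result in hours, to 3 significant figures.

μ = GM = 6.674×10⁻¹¹ × 1.198×10²⁰ = 7.995×10⁹ m³/s².
r_p = 186.1 + 24.44 = 210.54 km = 2.1054×10⁵ m.
r_a = 186.1 + 2205 = 2391.1 km = 2.3911×10⁶ m.
Semi-major axis a = (r_p + r_a)/2 = (210.54 + 2391.1)/2 = 1300.8 km = 1.301×10⁶ m.
By Kepler's third law T = 2π√(a³/μ) = 2π × 1.659×10⁴ = 1.043×10⁵ s.
= 28.96 hours.

T ≈ 29.0 hours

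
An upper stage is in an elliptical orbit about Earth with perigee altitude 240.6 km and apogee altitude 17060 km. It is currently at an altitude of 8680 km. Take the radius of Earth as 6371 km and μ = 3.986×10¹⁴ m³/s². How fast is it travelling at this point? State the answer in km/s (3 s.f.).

v ≈ 5.14 km/s

r_p = 6371 + 240.6 = 6611.6 km = 6.6116×10⁶ m.
r_a = 6371 + 17060 = 23431 km = 2.3431×10⁷ m.
r = 6371 + 8680 = 15051 km = 1.505×10⁷ m.
Semi-major axis a = (r_p + r_a)/2 = 15021 km = 1.502×10⁷ m.
Vis-viva: v² = μ(2/r − 1/a) = 3.986×10¹⁴ × (1.329×10⁻⁷ − 6.657×10⁻⁸) = 2.643×10⁷ m²/s².
v = 5141 m/s = 5.141 km/s.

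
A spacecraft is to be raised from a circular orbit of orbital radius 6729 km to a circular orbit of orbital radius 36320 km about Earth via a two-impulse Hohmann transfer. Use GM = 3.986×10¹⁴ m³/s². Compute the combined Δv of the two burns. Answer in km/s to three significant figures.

Δv_total ≈ 3.76 km/s

r₁ = 6729 km = 6.729×10⁶ m.
r₂ = 36320 km = 3.632×10⁷ m.
Transfer ellipse a_t = (r₁ + r₂)/2 = 2.152×10⁷ m.
At r₁: circular v_c1 = √(μ/r₁) = 7697 m/s; transfer-perigee v_p = √[μ(2/r₁ − 1/a_t)] = 9998 m/s.
Δv₁ = v_p − v_c1 = 2301 m/s.
At r₂: circular v_c2 = √(μ/r₂) = 3313 m/s; transfer-apogee v_a = √[μ(2/r₂ − 1/a_t)] = 1852 m/s.
Δv₂ = v_c2 − v_a = 1461 m/s.
Total Δv = Δv₁ + Δv₂ = 3762 m/s = 3.762 km/s.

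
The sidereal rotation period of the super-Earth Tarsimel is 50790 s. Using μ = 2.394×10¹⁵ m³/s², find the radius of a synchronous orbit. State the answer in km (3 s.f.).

A synchronous orbit has period T, so by Kepler's third law a = (μT²/4π²)^(1/3).
μT²/4π² = 2.394×10¹⁵ × (5.079×10⁴)² / 39.48 = 1.564×10²³ m³.
a = 5.388×10⁷ m = 53882 km.

r_sync ≈ 53900 km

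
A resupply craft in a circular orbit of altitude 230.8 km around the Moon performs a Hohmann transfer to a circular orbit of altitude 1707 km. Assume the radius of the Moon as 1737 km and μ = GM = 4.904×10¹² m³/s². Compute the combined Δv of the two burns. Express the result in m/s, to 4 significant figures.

Δv_total ≈ 378.0 m/s

r₁ = 1737 + 230.8 = 1967.8 km = 1.9678×10⁶ m.
r₂ = 1737 + 1707 = 3444.0 km = 3.4440×10⁶ m.
Transfer ellipse a_t = (r₁ + r₂)/2 = 2.706×10⁶ m.
At r₁: circular v_c1 = √(μ/r₁) = 1579 m/s; transfer-perilune v_p = √[μ(2/r₁ − 1/a_t)] = 1781 m/s.
Δv₁ = v_p − v_c1 = 202.3 m/s.
At r₂: circular v_c2 = √(μ/r₂) = 1193 m/s; transfer-apolune v_a = √[μ(2/r₂ − 1/a_t)] = 1018 m/s.
Δv₂ = v_c2 − v_a = 175.7 m/s.
Total Δv = Δv₁ + Δv₂ = 378.0 m/s.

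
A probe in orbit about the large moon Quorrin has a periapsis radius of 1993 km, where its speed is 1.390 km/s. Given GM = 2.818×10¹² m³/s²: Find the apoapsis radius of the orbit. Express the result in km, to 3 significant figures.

apoapsis radius ≈ 4300 km

r_p = 1.993×10⁶ m.
Specific energy ε = v²/2 − μ/r = -4.479×10⁵ J/kg, so a = −μ/(2ε) = 3.146×10⁶ m.
The apsides satisfy r_p + r_a = 2a, so the apoapsis radius is 2a − r_p = 4.299×10⁶ m = 4298.6 km.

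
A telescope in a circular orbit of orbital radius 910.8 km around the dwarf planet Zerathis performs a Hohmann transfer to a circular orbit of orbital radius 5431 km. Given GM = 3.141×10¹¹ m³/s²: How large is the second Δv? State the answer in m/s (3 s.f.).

Δv ≈ 112 m/s

r₁ = 910.8 km = 9.108×10⁵ m.
r₂ = 5431 km = 5.431×10⁶ m.
Transfer ellipse a_t = (r₁ + r₂)/2 = 3.171×10⁶ m.
At r₁: circular v_c1 = √(μ/r₁) = 587.2 m/s; transfer-periapsis v_p = √[μ(2/r₁ − 1/a_t)] = 768.5 m/s.
At r₂: circular v_c2 = √(μ/r₂) = 240.5 m/s; transfer-apoapsis v_a = √[μ(2/r₂ − 1/a_t)] = 128.9 m/s.
Δv₂ = v_c2 − v_a = 111.6 m/s.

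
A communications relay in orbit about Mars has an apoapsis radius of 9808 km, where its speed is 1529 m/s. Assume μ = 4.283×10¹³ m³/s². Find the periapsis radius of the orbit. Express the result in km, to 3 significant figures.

r_a = 9.808×10⁶ m.
Specific energy ε = v²/2 − μ/r = -3.198×10⁶ J/kg, so a = −μ/(2ε) = 6.697×10⁶ m.
The apsides satisfy r_p + r_a = 2a, so the periapsis radius is 2a − r_a = 3.585×10⁶ m = 3585.1 km.

periapsis radius ≈ 3590 km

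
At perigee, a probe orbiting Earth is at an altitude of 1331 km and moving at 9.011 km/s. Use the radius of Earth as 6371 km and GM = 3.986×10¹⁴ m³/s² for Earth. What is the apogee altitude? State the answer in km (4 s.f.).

r_p = 6371 + 1331 = 7702.0 km = 7.702×10⁶ m.
Specific energy ε = v²/2 − μ/r = -1.115×10⁷ J/kg, so a = −μ/(2ε) = 1.787×10⁷ m.
The apsides satisfy r_p + r_a = 2a, so the apogee radius is 2a − r_p = 2.803×10⁷ m = 28035 km.
Apogee altitude = 28035 − 6371 = 21664 km.

apogee altitude ≈ 21660 km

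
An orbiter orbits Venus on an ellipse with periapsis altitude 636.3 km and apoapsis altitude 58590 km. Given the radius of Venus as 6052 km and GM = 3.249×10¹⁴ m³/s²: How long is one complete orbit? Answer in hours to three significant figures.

T ≈ 20.6 hours

r_p = 6052 + 636.3 = 6688.3 km = 6.6883×10⁶ m.
r_a = 6052 + 58590 = 64642 km = 6.4642×10⁷ m.
Semi-major axis a = (r_p + r_a)/2 = (6688.3 + 64642)/2 = 35665 km = 3.567×10⁷ m.
By Kepler's third law T = 2π√(a³/μ) = 2π × 1.182×10⁴ = 7.425×10⁴ s.
= 20.62 hours.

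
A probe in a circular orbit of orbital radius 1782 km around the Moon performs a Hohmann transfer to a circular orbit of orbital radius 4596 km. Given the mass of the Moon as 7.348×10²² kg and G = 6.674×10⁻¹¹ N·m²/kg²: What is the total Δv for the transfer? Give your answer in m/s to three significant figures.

μ = GM = 6.674×10⁻¹¹ × 7.348×10²² = 4.904×10¹² m³/s².
r₁ = 1782 km = 1.782×10⁶ m.
r₂ = 4596 km = 4.596×10⁶ m.
Transfer ellipse a_t = (r₁ + r₂)/2 = 3.189×10⁶ m.
At r₁: circular v_c1 = √(μ/r₁) = 1659 m/s; transfer-perilune v_p = √[μ(2/r₁ − 1/a_t)] = 1992 m/s.
Δv₁ = v_p − v_c1 = 332.6 m/s.
At r₂: circular v_c2 = √(μ/r₂) = 1033 m/s; transfer-apolune v_a = √[μ(2/r₂ − 1/a_t)] = 772.2 m/s.
Δv₂ = v_c2 − v_a = 260.8 m/s.
Total Δv = Δv₁ + Δv₂ = 593.4 m/s.

Δv_total ≈ 593 m/s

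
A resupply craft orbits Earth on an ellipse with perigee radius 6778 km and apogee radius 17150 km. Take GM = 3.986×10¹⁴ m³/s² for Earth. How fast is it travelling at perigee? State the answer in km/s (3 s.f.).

v ≈ 9.18 km/s

Semi-major axis a = (r_p + r_a)/2 = 11964 km = 1.196×10⁷ m.
Vis-viva: v² = μ(2/r − 1/a) = 3.986×10¹⁴ × (2.951×10⁻⁷ − 8.358×10⁻⁸) = 8.430×10⁷ m²/s².
v = 9181 m/s = 9.181 km/s.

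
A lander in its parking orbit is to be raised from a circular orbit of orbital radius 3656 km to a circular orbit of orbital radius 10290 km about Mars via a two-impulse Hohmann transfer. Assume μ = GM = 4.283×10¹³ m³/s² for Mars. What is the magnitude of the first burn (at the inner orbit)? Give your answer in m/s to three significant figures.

r₁ = 3656 km = 3.656×10⁶ m.
r₂ = 10290 km = 1.029×10⁷ m.
Transfer ellipse a_t = (r₁ + r₂)/2 = 6.973×10⁶ m.
At r₁: circular v_c1 = √(μ/r₁) = 3423 m/s; transfer-periapsis v_p = √[μ(2/r₁ − 1/a_t)] = 4158 m/s.
Δv₁ = v_p − v_c1 = 735.1 m/s.

Δv ≈ 735 m/s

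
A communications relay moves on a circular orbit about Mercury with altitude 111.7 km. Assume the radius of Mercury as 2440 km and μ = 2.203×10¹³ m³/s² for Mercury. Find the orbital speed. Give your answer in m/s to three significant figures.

r = 2440 + 111.7 = 2551.7 km = 2.5517×10⁶ m.
For a circular orbit v = √(μ/r) = √(2.203×10¹³ / 2.552×10⁶) = √(8.633×10⁶) = 2938 m/s.

v ≈ 2940 m/s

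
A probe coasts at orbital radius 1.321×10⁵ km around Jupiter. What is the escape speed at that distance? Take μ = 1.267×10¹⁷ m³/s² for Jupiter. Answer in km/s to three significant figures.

r = 1.321×10⁵ km = 1.321×10⁸ m.
Escape speed v_esc = √(2μ/r) = √(2 × 1.267×10¹⁷ / 1.321×10⁸) = √(1.918×10⁹) = 43800 m/s.
= 43.80 km/s.

v_esc ≈ 43.8 km/s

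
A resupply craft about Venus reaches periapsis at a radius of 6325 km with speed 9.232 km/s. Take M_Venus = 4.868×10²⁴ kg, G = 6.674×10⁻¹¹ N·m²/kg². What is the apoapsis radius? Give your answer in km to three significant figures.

μ = GM = 6.674×10⁻¹¹ × 4.868×10²⁴ = 3.249×10¹⁴ m³/s².
r_p = 6.325×10⁶ m.
Specific energy ε = v²/2 − μ/r = -8.751×10⁶ J/kg, so a = −μ/(2ε) = 1.856×10⁷ m.
The apsides satisfy r_p + r_a = 2a, so the apoapsis radius is 2a − r_p = 3.080×10⁷ m = 30800 km.

apoapsis radius ≈ 30800 km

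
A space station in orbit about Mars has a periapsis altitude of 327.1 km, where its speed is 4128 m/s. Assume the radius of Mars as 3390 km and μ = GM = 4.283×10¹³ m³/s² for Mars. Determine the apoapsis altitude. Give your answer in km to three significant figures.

r_p = 3390 + 327.1 = 3717.1 km = 3.717×10⁶ m.
Specific energy ε = v²/2 − μ/r = -3.002×10⁶ J/kg, so a = −μ/(2ε) = 7.133×10⁶ m.
The apsides satisfy r_p + r_a = 2a, so the apoapsis radius is 2a − r_p = 1.055×10⁷ m = 10549 km.
Apoapsis altitude = 10549 − 3390 = 7159.0 km.

apoapsis altitude ≈ 7160 km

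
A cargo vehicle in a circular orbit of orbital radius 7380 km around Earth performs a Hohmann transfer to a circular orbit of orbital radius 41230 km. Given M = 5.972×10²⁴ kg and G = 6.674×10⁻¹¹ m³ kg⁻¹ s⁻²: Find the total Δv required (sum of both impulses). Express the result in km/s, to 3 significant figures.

μ = GM = 6.674×10⁻¹¹ × 5.972×10²⁴ = 3.986×10¹⁴ m³/s².
r₁ = 7380 km = 7.380×10⁶ m.
r₂ = 41230 km = 4.123×10⁷ m.
Transfer ellipse a_t = (r₁ + r₂)/2 = 2.430×10⁷ m.
At r₁: circular v_c1 = √(μ/r₁) = 7349 m/s; transfer-perigee v_p = √[μ(2/r₁ − 1/a_t)] = 9572 m/s.
Δv₁ = v_p − v_c1 = 2223 m/s.
At r₂: circular v_c2 = √(μ/r₂) = 3109 m/s; transfer-apogee v_a = √[μ(2/r₂ − 1/a_t)] = 1713 m/s.
Δv₂ = v_c2 − v_a = 1396 m/s.
Total Δv = Δv₁ + Δv₂ = 3619 m/s = 3.619 km/s.

Δv_total ≈ 3.62 km/s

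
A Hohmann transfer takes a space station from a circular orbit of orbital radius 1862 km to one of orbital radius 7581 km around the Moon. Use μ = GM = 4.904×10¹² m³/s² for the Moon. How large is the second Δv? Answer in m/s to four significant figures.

Δv ≈ 299.2 m/s

r₁ = 1862 km = 1.862×10⁶ m.
r₂ = 7581 km = 7.581×10⁶ m.
Transfer ellipse a_t = (r₁ + r₂)/2 = 4.722×10⁶ m.
At r₁: circular v_c1 = √(μ/r₁) = 1623 m/s; transfer-perilune v_p = √[μ(2/r₁ − 1/a_t)] = 2056 m/s.
At r₂: circular v_c2 = √(μ/r₂) = 804.3 m/s; transfer-apolune v_a = √[μ(2/r₂ − 1/a_t)] = 505.1 m/s.
Δv₂ = v_c2 − v_a = 299.2 m/s.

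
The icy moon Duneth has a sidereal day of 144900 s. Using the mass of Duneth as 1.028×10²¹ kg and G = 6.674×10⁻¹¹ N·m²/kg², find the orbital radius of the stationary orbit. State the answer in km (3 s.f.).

μ = GM = 6.674×10⁻¹¹ × 1.028×10²¹ = 6.861×10¹⁰ m³/s².
A synchronous orbit has period T, so by Kepler's third law a = (μT²/4π²)^(1/3).
μT²/4π² = 6.861×10¹⁰ × (1.449×10⁵)² / 39.48 = 3.649×10¹⁹ m³.
a = 3.317×10⁶ m = 3316.8 km.

r_sync ≈ 3320 km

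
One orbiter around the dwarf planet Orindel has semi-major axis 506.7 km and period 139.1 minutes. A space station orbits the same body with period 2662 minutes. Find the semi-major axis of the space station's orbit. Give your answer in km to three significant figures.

Kepler's third law: a³ ∝ T², so a₂ = a₁ (T₂/T₁)^(2/3).
T₂/T₁ = 19.14, (T₂/T₁)^(2/3) = 7.155.
a₂ = 506.7 × 7.155 = 3625 km.

a₂ ≈ 3630 km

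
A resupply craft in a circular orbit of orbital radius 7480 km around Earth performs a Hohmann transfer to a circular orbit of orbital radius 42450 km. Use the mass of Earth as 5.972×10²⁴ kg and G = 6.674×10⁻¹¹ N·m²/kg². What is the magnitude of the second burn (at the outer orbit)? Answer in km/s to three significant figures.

Δv ≈ 1.39 km/s

μ = GM = 6.674×10⁻¹¹ × 5.972×10²⁴ = 3.986×10¹⁴ m³/s².
r₁ = 7480 km = 7.480×10⁶ m.
r₂ = 42450 km = 4.245×10⁷ m.
Transfer ellipse a_t = (r₁ + r₂)/2 = 2.496×10⁷ m.
At r₁: circular v_c1 = √(μ/r₁) = 7300 m/s; transfer-perigee v_p = √[μ(2/r₁ − 1/a_t)] = 9519 m/s.
At r₂: circular v_c2 = √(μ/r₂) = 3064 m/s; transfer-apogee v_a = √[μ(2/r₂ − 1/a_t)] = 1677 m/s.
Δv₂ = v_c2 − v_a = 1387 m/s.
= 1.387 km/s.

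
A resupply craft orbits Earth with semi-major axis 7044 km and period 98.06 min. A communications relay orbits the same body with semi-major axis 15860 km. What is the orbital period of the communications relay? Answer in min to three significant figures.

T₂ ≈ 331 min

Kepler's third law: T² ∝ a³, so T₂ = T₁ (a₂/a₁)^(3/2).
a₂/a₁ = 2.252, (a₂/a₁)^(3/2) = 3.379.
T₂ = 98.06 × 3.379 = 331.3 min.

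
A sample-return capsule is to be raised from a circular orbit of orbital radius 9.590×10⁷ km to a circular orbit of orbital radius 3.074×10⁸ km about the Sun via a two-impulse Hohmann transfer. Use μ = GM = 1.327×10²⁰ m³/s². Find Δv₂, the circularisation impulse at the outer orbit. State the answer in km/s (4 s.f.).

Δv ≈ 6.449 km/s

r₁ = 9.590×10⁷ km = 9.590×10¹⁰ m.
r₂ = 3.074×10⁸ km = 3.074×10¹¹ m.
Transfer ellipse a_t = (r₁ + r₂)/2 = 2.016×10¹¹ m.
At r₁: circular v_c1 = √(μ/r₁) = 37200 m/s; transfer-perihelion v_p = √[μ(2/r₁ − 1/a_t)] = 45930 m/s.
At r₂: circular v_c2 = √(μ/r₂) = 20780 m/s; transfer-aphelion v_a = √[μ(2/r₂ − 1/a_t)] = 14330 m/s.
Δv₂ = v_c2 − v_a = 6449 m/s.
= 6.449 km/s.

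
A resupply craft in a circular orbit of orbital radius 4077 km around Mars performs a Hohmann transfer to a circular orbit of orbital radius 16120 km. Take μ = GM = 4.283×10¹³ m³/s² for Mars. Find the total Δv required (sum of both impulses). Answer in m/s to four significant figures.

r₁ = 4077 km = 4.077×10⁶ m.
r₂ = 16120 km = 1.612×10⁷ m.
Transfer ellipse a_t = (r₁ + r₂)/2 = 1.010×10⁷ m.
At r₁: circular v_c1 = √(μ/r₁) = 3241 m/s; transfer-periapsis v_p = √[μ(2/r₁ − 1/a_t)] = 4095 m/s.
Δv₁ = v_p − v_c1 = 853.9 m/s.
At r₂: circular v_c2 = √(μ/r₂) = 1630 m/s; transfer-apoapsis v_a = √[μ(2/r₂ − 1/a_t)] = 1036 m/s.
Δv₂ = v_c2 − v_a = 594.3 m/s.
Total Δv = Δv₁ + Δv₂ = 1448 m/s.

Δv_total ≈ 1448 m/s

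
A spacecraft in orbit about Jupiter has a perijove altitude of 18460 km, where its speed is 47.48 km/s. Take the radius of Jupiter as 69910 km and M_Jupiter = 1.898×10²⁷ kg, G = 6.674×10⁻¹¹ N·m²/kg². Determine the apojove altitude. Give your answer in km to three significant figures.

μ = GM = 6.674×10⁻¹¹ × 1.898×10²⁷ = 1.267×10¹⁷ m³/s².
r_p = 69910 + 18460 = 88370 km = 8.837×10⁷ m.
Specific energy ε = v²/2 − μ/r = -3.063×10⁸ J/kg, so a = −μ/(2ε) = 2.068×10⁸ m.
The apsides satisfy r_p + r_a = 2a, so the apojove radius is 2a − r_p = 3.252×10⁸ m = 3.2524×10⁵ km.
Apojove altitude = 3.2524×10⁵ − 69910 = 2.5533×10⁵ km.

apojove altitude ≈ 2.55×10⁵ km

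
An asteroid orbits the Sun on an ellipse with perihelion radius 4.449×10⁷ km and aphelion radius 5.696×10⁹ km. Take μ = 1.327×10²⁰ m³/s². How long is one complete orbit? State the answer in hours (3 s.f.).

Semi-major axis a = (r_p + r_a)/2 = (4.4490×10⁷ + 5.6960×10⁹)/2 = 2.8702×10⁹ km = 2.870×10¹² m.
By Kepler's third law T = 2π√(a³/μ) = 2π × 4.221×10⁸ = 2.652×10⁹ s.
= 7.368×10⁵ hours.

T ≈ 737000 hours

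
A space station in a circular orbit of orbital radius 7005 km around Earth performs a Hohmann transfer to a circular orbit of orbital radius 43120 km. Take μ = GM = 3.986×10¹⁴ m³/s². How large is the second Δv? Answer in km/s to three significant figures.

r₁ = 7005 km = 7.005×10⁶ m.
r₂ = 43120 km = 4.312×10⁷ m.
Transfer ellipse a_t = (r₁ + r₂)/2 = 2.506×10⁷ m.
At r₁: circular v_c1 = √(μ/r₁) = 7543 m/s; transfer-perigee v_p = √[μ(2/r₁ − 1/a_t)] = 9894 m/s.
At r₂: circular v_c2 = √(μ/r₂) = 3040 m/s; transfer-apogee v_a = √[μ(2/r₂ − 1/a_t)] = 1607 m/s.
Δv₂ = v_c2 − v_a = 1433 m/s.
= 1.433 km/s.

Δv ≈ 1.43 km/s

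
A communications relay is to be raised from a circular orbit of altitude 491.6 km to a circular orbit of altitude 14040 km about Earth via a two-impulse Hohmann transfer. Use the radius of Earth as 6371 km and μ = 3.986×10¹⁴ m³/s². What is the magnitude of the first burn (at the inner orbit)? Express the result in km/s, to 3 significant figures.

Δv ≈ 1.70 km/s

r₁ = 6371 + 491.6 = 6862.6 km = 6.8626×10⁶ m.
r₂ = 6371 + 14040 = 20411 km = 2.0411×10⁷ m.
Transfer ellipse a_t = (r₁ + r₂)/2 = 1.364×10⁷ m.
At r₁: circular v_c1 = √(μ/r₁) = 7621 m/s; transfer-perigee v_p = √[μ(2/r₁ − 1/a_t)] = 9324 m/s.
Δv₁ = v_p − v_c1 = 1703 m/s.
= 1.703 km/s.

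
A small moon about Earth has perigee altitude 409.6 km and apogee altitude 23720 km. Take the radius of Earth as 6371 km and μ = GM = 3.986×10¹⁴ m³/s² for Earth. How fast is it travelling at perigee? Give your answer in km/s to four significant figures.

r_p = 6371 + 409.6 = 6780.6 km = 6.7806×10⁶ m.
r_a = 6371 + 23720 = 30091 km = 3.0091×10⁷ m.
Semi-major axis a = (r_p + r_a)/2 = 18436 km = 1.844×10⁷ m.
Vis-viva: v² = μ(2/r − 1/a) = 3.986×10¹⁴ × (2.950×10⁻⁷ − 5.424×10⁻⁸) = 9.595×10⁷ m²/s².
v = 9795 m/s = 9.795 km/s.

v ≈ 9.795 km/s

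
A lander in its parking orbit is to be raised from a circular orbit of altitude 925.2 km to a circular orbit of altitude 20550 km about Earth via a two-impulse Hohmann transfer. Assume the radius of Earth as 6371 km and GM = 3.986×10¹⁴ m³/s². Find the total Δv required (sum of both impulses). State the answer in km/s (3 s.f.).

r₁ = 6371 + 925.2 = 7296.2 km = 7.2962×10⁶ m.
r₂ = 6371 + 20550 = 26921 km = 2.6921×10⁷ m.
Transfer ellipse a_t = (r₁ + r₂)/2 = 1.711×10⁷ m.
At r₁: circular v_c1 = √(μ/r₁) = 7391 m/s; transfer-perigee v_p = √[μ(2/r₁ − 1/a_t)] = 9272 m/s.
Δv₁ = v_p − v_c1 = 1880 m/s.
At r₂: circular v_c2 = √(μ/r₂) = 3848 m/s; transfer-apogee v_a = √[μ(2/r₂ − 1/a_t)] = 2513 m/s.
Δv₂ = v_c2 − v_a = 1335 m/s.
Total Δv = Δv₁ + Δv₂ = 3215 m/s = 3.215 km/s.

Δv_total ≈ 3.22 km/s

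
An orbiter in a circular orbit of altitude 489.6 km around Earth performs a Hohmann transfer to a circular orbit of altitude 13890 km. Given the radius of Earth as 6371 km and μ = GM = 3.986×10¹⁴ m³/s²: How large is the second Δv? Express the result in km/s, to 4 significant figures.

r₁ = 6371 + 489.6 = 6860.6 km = 6.8606×10⁶ m.
r₂ = 6371 + 13890 = 20261 km = 2.0261×10⁷ m.
Transfer ellipse a_t = (r₁ + r₂)/2 = 1.356×10⁷ m.
At r₁: circular v_c1 = √(μ/r₁) = 7622 m/s; transfer-perigee v_p = √[μ(2/r₁ − 1/a_t)] = 9317 m/s.
At r₂: circular v_c2 = √(μ/r₂) = 4435 m/s; transfer-apogee v_a = √[μ(2/r₂ − 1/a_t)] = 3155 m/s.
Δv₂ = v_c2 − v_a = 1281 m/s.
= 1.281 km/s.

Δv ≈ 1.281 km/s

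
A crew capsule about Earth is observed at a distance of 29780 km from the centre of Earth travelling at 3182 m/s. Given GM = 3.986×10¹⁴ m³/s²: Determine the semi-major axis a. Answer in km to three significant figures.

r = 2.978×10⁷ m.
Vis-viva rearranged: 1/a = 2/r − v²/μ = 6.716×10⁻⁸ − 2.540×10⁻⁸ = 4.176×10⁻⁸ m⁻¹.
a = 2.395×10⁷ m = 23948 km.

a ≈ 23900 km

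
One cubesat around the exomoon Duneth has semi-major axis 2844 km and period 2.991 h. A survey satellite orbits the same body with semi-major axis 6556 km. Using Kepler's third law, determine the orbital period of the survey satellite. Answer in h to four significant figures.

Kepler's third law: T² ∝ a³, so T₂ = T₁ (a₂/a₁)^(3/2).
a₂/a₁ = 2.305, (a₂/a₁)^(3/2) = 3.500.
T₂ = 2.991 × 3.500 = 10.47 h.

T₂ ≈ 10.47 h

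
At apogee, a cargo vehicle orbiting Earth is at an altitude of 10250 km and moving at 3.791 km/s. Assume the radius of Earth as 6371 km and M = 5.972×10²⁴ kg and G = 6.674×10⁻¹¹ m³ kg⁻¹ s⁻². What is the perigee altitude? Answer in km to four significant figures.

μ = GM = 6.674×10⁻¹¹ × 5.972×10²⁴ = 3.986×10¹⁴ m³/s².
r_a = 6371 + 10250 = 16621 km = 1.662×10⁷ m.
Specific energy ε = v²/2 − μ/r = -1.679×10⁷ J/kg, so a = −μ/(2ε) = 1.187×10⁷ m.
The apsides satisfy r_p + r_a = 2a, so the perigee radius is 2a − r_a = 7.112×10⁶ m = 7111.8 km.
Perigee altitude = 7111.8 − 6371 = 740.76 km.

perigee altitude ≈ 740.8 km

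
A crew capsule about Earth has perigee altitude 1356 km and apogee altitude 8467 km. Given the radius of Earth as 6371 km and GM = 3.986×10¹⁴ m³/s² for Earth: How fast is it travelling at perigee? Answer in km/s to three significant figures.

r_p = 6371 + 1356 = 7727.0 km = 7.7270×10⁶ m.
r_a = 6371 + 8467 = 14838 km = 1.4838×10⁷ m.
Semi-major axis a = (r_p + r_a)/2 = 11282 km = 1.128×10⁷ m.
Vis-viva: v² = μ(2/r − 1/a) = 3.986×10¹⁴ × (2.588×10⁻⁷ − 8.863×10⁻⁸) = 6.784×10⁷ m²/s².
v = 8237 m/s = 8.237 km/s.

v ≈ 8.24 km/s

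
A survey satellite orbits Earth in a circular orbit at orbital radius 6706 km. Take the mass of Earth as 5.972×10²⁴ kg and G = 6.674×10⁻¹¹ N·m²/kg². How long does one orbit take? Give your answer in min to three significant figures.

μ = GM = 6.674×10⁻¹¹ × 5.972×10²⁴ = 3.986×10¹⁴ m³/s².
r = 6706 km = 6.706×10⁶ m.
Kepler's third law: T = 2π√(r³/μ) = 2π√((6.706×10⁶)³ / 3.986×10¹⁴).
r³/μ = 7.566×10⁵ s², so T = 2π × 8.698×10² = 5.465×10³ s.
Converting: 5.465×10³ s ÷ 60.00 = 91.09 min.

T ≈ 91.1 min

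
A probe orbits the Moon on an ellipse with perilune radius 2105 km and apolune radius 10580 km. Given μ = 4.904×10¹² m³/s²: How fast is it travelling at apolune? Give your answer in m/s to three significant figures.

v ≈ 392 m/s

Semi-major axis a = (r_p + r_a)/2 = 6342.5 km = 6.342×10⁶ m.
Vis-viva: v² = μ(2/r − 1/a) = 4.904×10¹² × (1.890×10⁻⁷ − 1.577×10⁻⁷) = 1.538×10⁵ m²/s².
v = 392.2 m/s.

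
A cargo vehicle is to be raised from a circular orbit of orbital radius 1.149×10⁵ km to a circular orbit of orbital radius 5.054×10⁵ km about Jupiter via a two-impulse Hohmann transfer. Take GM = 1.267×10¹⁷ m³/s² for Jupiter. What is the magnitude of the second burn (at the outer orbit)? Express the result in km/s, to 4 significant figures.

Δv ≈ 6.196 km/s

r₁ = 1.149×10⁵ km = 1.149×10⁸ m.
r₂ = 5.054×10⁵ km = 5.054×10⁸ m.
Transfer ellipse a_t = (r₁ + r₂)/2 = 3.102×10⁸ m.
At r₁: circular v_c1 = √(μ/r₁) = 33210 m/s; transfer-perijove v_p = √[μ(2/r₁ − 1/a_t)] = 42390 m/s.
At r₂: circular v_c2 = √(μ/r₂) = 15830 m/s; transfer-apojove v_a = √[μ(2/r₂ − 1/a_t)] = 9637 m/s.
Δv₂ = v_c2 − v_a = 6196 m/s.
= 6.196 km/s.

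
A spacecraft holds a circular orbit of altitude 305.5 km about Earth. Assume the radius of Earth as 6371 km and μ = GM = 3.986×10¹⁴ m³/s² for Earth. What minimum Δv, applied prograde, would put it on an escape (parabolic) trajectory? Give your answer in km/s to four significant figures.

Δv ≈ 3.201 km/s

r = 6371 + 305.5 = 6676.5 km = 6.6765×10⁶ m.
Circular speed v_c = √(μ/r) = 7727 m/s.
Escape speed v_esc = √(2μ/r) = √2 × v_c = 10930 m/s.
Δv = v_esc − v_c = 3201 m/s = 3.201 km/s.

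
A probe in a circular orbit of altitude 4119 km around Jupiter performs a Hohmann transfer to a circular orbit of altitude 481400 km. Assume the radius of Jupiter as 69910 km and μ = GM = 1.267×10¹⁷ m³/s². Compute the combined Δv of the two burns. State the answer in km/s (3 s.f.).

Δv_total ≈ 21.3 km/s

r₁ = 69910 + 4119 = 74029 km = 7.4029×10⁷ m.
r₂ = 69910 + 481400 = 551310 km = 5.5131×10⁸ m.
Transfer ellipse a_t = (r₁ + r₂)/2 = 3.127×10⁸ m.
At r₁: circular v_c1 = √(μ/r₁) = 41370 m/s; transfer-perijove v_p = √[μ(2/r₁ − 1/a_t)] = 54930 m/s.
Δv₁ = v_p − v_c1 = 13560 m/s.
At r₂: circular v_c2 = √(μ/r₂) = 15160 m/s; transfer-apojove v_a = √[μ(2/r₂ − 1/a_t)] = 7376 m/s.
Δv₂ = v_c2 − v_a = 7783 m/s.
Total Δv = Δv₁ + Δv₂ = 21350 m/s = 21.35 km/s.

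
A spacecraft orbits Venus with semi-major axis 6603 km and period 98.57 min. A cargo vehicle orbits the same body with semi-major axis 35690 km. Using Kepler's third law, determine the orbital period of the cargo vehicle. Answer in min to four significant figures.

Kepler's third law: T² ∝ a³, so T₂ = T₁ (a₂/a₁)^(3/2).
a₂/a₁ = 5.405, (a₂/a₁)^(3/2) = 12.57.
T₂ = 98.57 × 12.57 = 1239 min.

T₂ ≈ 1239 min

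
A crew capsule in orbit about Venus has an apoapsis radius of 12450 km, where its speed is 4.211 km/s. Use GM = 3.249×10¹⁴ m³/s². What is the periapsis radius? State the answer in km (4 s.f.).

r_a = 1.245×10⁷ m.
Specific energy ε = v²/2 − μ/r = -1.723×10⁷ J/kg, so a = −μ/(2ε) = 9.428×10⁶ m.
The apsides satisfy r_p + r_a = 2a, so the periapsis radius is 2a − r_a = 6.407×10⁶ m = 6406.5 km.

periapsis radius ≈ 6407 km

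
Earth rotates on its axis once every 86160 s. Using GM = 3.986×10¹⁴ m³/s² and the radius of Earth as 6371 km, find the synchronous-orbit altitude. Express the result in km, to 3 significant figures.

A synchronous orbit has period T, so by Kepler's third law a = (μT²/4π²)^(1/3).
μT²/4π² = 3.986×10¹⁴ × (8.616×10⁴)² / 39.48 = 7.495×10²² m³.
a = 4.216×10⁷ m = 42163 km.
Altitude h = a − R = 42163 − 6371 = 35792 km.

h_sync ≈ 35800 km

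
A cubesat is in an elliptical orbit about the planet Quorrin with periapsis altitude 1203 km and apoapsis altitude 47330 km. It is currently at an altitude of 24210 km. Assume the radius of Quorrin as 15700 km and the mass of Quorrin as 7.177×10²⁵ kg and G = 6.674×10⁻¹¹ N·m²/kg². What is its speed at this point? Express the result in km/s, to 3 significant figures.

v ≈ 11.0 km/s

μ = GM = 6.674×10⁻¹¹ × 7.177×10²⁵ = 4.790×10¹⁵ m³/s².
r_p = 15700 + 1203 = 16903 km = 1.6903×10⁷ m.
r_a = 15700 + 47330 = 63030 km = 6.3030×10⁷ m.
r = 15700 + 24210 = 39910 km = 3.991×10⁷ m.
Semi-major axis a = (r_p + r_a)/2 = 39966 km = 3.997×10⁷ m.
Vis-viva: v² = μ(2/r − 1/a) = 4.790×10¹⁵ × (5.011×10⁻⁸ − 2.502×10⁻⁸) = 1.202×10⁸ m²/s².
v = 10960 m/s = 10.96 km/s.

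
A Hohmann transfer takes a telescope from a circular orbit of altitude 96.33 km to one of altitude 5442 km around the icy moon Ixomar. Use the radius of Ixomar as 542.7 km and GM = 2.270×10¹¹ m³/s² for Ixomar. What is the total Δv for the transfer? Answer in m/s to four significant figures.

r₁ = 542.7 + 96.33 = 639.03 km = 6.3903×10⁵ m.
r₂ = 542.7 + 5442 = 5984.7 km = 5.9847×10⁶ m.
Transfer ellipse a_t = (r₁ + r₂)/2 = 3.312×10⁶ m.
At r₁: circular v_c1 = √(μ/r₁) = 596.0 m/s; transfer-periapsis v_p = √[μ(2/r₁ − 1/a_t)] = 801.2 m/s.
Δv₁ = v_p − v_c1 = 205.2 m/s.
At r₂: circular v_c2 = √(μ/r₂) = 194.8 m/s; transfer-apoapsis v_a = √[μ(2/r₂ − 1/a_t)] = 85.55 m/s.
Δv₂ = v_c2 − v_a = 109.2 m/s.
Total Δv = Δv₁ + Δv₂ = 314.4 m/s.

Δv_total ≈ 314.4 m/s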